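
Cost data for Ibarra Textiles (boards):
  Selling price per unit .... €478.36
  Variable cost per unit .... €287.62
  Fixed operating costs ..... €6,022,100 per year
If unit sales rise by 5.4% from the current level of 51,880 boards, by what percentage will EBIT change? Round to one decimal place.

Total contribution margin = 51,880 × €190.74 = €9,895,591.20.
Subtracting fixed costs: EBIT = €9,895,591.20 − €6,022,100 = €3,873,491.20.
Degree of operating leverage = €9,895,591.20 / €3,873,491.20 = 2.5547.
So EBIT moves 2.5547 × (+5.4%) = +13.8%.

+13.8%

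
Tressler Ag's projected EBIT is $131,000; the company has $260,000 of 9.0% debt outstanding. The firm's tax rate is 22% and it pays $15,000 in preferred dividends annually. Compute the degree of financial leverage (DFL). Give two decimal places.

1.48

Interest = $23,400.00.
Pre-tax preferred-dividend burden = $15,000 ÷ (1 − 0.22) = $19,230.77.
DFL = EBIT ÷ [EBIT − I − D_p/(1−t)] = $131,000 ÷ [$131,000 − $23,400.00 − $19,230.77] = $131,000 ÷ $88,369.23 = 1.4824.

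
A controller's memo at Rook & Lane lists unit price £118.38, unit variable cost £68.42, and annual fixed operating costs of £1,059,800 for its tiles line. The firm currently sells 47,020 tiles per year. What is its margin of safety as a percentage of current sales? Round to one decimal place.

54.9%

Unit CM = price − variable cost = £118.38 − £68.42 = £49.96. Break-even units = £1,059,800 ÷ £49.96 = 21,212.97; break-even revenue = 21,212.97 × £118.38 = £2,511,191.43.
Current sales = 47,020 × £118.38 = £5,566,227.60.
Margin of safety = (£5,566,227.60 − £2,511,191.43) ÷ £5,566,227.60 = 54.9%.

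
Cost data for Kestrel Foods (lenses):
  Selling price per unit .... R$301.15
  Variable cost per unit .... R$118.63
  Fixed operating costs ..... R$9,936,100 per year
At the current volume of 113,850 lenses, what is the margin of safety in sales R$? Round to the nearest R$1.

R$17,891,798

Each unit contributes R$301.15 − R$118.63 = R$182.52. Break-even units = R$9,936,100 ÷ R$182.52 = 54,438.42; break-even revenue = 54,438.42 × R$301.15 = R$16,394,129.49.
Current sales = 113,850 × R$301.15 = R$34,285,927.50.
Margin of safety = R$34,285,927.50 − R$16,394,129.49 = R$17,891,798.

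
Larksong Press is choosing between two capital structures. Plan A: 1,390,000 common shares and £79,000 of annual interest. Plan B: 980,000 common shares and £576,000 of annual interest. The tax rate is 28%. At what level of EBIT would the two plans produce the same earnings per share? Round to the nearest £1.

£1,763,951

Set EPS_A = EPS_B: (EBIT − £79,000)(1 − 0.28) ÷ 1,390,000 = (EBIT − £576,000)(1 − 0.28) ÷ 980,000.
The (1 − t) factor cancels: (EBIT − 79,000) × 980,000 = (EBIT − 576,000) × 1,390,000.
Solving, EBIT = (576,000·1,390,000 − 79,000·980,000) / (1,390,000 − 980,000) = 723,220,000,000 / 410,000 = 1,763,951.22.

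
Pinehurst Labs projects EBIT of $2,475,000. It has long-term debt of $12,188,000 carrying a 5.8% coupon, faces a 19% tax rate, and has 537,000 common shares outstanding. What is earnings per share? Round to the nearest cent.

$2.67

Interest = $706,904.00, so EBT = $2,475,000 − $706,904.00 = $1,768,096.00.
Net income = $1,768,096.00 × (1 − 0.19) = $1,432,157.76.
EPS = $1,432,157.76 ÷ 537,000 = $2.67.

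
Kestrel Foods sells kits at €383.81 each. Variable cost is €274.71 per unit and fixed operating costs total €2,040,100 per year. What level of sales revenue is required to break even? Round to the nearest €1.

€7,177,001

CM per unit = €383.81 − €274.71 = €109.10; CM ratio = €109.10 / €383.81 = 0.2843.
Break-even sales = FC ÷ CM ratio = €2,040,100 × €383.81 / €109.10 = €7,177,001.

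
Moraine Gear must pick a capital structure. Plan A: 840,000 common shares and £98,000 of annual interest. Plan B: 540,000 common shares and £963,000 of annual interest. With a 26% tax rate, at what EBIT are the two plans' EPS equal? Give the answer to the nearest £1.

£2,520,000

At indifference, (EBIT − 98,000)(1 − t)/840,000 = (EBIT − 963,000)(1 − t)/540,000.
The (1 − t) factor cancels: (EBIT − 98,000) × 540,000 = (EBIT − 963,000) × 840,000.
EBIT × (840,000 − 540,000) = 963,000 × 840,000 − 98,000 × 540,000 = 756,000,000,000, so EBIT = 756,000,000,000 ÷ 300,000 = 2,520,000.00.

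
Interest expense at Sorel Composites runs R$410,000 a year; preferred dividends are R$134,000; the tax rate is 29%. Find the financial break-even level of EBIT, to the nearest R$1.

Grossing the preferred dividend up to pre-tax terms: R$134,000 / (1 − 0.29) = R$188,732.39.
Financial break-even EBIT = interest + D_p ÷ (1 − t) = R$410,000 + R$188,732.39 = R$598,732.39.

R$598,732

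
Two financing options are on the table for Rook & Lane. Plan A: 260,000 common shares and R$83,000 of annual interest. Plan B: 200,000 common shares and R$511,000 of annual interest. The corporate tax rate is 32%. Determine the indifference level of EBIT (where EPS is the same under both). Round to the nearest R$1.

R$1,937,667

At indifference, (EBIT − 83,000)(1 − t)/260,000 = (EBIT − 511,000)(1 − t)/200,000.
Cancelling (1 − t) and cross-multiplying: 200,000·(EBIT − 83,000) = 260,000·(EBIT − 511,000).
EBIT × (260,000 − 200,000) = 511,000 × 260,000 − 83,000 × 200,000 = 116,260,000,000, so EBIT = 116,260,000,000 ÷ 60,000 = 1,937,666.67.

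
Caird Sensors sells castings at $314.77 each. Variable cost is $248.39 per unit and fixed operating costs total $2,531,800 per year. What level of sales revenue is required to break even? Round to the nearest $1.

CM per unit = $314.77 − $248.39 = $66.38; CM ratio = $66.38 / $314.77 = 0.2109.
Break-even revenue = fixed costs × price ÷ CM = $2,531,800 × $314.77 ÷ $66.38 = $12,005,645.

$12,005,645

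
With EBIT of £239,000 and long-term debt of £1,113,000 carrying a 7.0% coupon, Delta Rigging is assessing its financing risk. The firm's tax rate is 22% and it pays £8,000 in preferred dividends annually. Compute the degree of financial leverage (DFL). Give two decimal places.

1.58

Annual interest charges come to £77,910.00.
Pre-tax preferred-dividend burden = £8,000 ÷ (1 − 0.22) = £10,256.41.
DFL = EBIT ÷ [EBIT − I − D_p/(1−t)] = £239,000 ÷ [£239,000 − £77,910.00 − £10,256.41] = £239,000 ÷ £150,833.59 = 1.5845.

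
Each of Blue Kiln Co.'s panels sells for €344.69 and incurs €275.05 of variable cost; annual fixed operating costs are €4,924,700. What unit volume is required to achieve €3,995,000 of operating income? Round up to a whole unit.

Contribution margin per unit = €344.69 − €275.05 = €69.64.
Units = (FC + target) / CM = (€4,924,700 + €3,995,000) / €69.64 = 128,083.00, so 128,083 panels.

128,083 panels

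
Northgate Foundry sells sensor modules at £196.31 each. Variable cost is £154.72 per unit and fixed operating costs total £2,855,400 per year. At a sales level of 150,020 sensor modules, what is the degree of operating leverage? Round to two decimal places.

At 150,020 units, contribution = 150,020 × £41.59 = £6,239,331.80.
EBIT = £6,239,331.80 − £2,855,400 = £3,383,931.80.
So DOL = total CM / EBIT = £6,239,331.80 / £3,383,931.80 = 1.8438.

1.84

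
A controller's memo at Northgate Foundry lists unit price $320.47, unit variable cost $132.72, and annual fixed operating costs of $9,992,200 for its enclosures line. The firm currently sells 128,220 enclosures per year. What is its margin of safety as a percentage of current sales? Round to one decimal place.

58.5%

Unit CM = price − variable cost = $320.47 − $132.72 = $187.75. Break-even units = $9,992,200 ÷ $187.75 = 53,220.77; break-even revenue = 53,220.77 × $320.47 = $17,055,660.90.
Current sales = 128,220 × $320.47 = $41,090,663.40.
Margin of safety = ($41,090,663.40 − $17,055,660.90) ÷ $41,090,663.40 = 58.5%.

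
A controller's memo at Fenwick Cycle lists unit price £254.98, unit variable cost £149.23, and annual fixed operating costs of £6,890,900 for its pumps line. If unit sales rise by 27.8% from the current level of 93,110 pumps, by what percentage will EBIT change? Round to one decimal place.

+92.6%

Contribution at this volume is 93,110 × £105.75 = £9,846,382.50.
Operating income = contribution − fixed costs = £9,846,382.50 − £6,890,900 = £2,955,482.50.
DOL = contribution ÷ EBIT = £9,846,382.50 ÷ £2,955,482.50 = 3.3316.
%ΔEBIT = DOL × %ΔSales = 3.3316 × +27.8% = +92.6%.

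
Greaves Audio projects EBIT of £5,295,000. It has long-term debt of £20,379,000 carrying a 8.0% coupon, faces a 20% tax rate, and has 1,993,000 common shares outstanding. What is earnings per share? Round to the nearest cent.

£1.47

Pre-tax income = £5,295,000 − £1,630,320.00 = £3,664,680.00.
After tax at 20%: net income = £3,664,680.00 × 0.80 = £2,931,744.00.
EPS = £2,931,744.00 ÷ 1,993,000 = £1.47.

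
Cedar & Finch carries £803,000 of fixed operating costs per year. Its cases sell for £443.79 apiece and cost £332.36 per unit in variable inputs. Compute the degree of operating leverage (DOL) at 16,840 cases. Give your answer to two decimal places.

1.75

At 16,840 units, contribution = 16,840 × £111.43 = £1,876,481.20.
Subtracting fixed costs: EBIT = £1,876,481.20 − £803,000 = £1,073,481.20.
Degree of operating leverage = £1,876,481.20 / £1,073,481.20 = 1.7480.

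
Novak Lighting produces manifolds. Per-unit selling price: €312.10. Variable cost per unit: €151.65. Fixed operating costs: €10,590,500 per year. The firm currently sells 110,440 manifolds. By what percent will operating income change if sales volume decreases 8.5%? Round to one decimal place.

-21.1%

At 110,440 units, contribution = 110,440 × €160.45 = €17,720,098.00.
EBIT = €17,720,098.00 − €10,590,500 = €7,129,598.00.
So DOL = total CM / EBIT = €17,720,098.00 / €7,129,598.00 = 2.4854.
Operating income changes by 2.4854 × -8.5% = -21.1%.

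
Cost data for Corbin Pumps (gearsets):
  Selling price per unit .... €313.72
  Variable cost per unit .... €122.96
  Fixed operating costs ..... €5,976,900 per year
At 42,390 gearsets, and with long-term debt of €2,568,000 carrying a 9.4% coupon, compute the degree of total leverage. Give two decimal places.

Contribution at this volume is 42,390 × €190.76 = €8,086,316.40.
Operating income = contribution − fixed costs = €8,086,316.40 − €5,976,900 = €2,109,416.40. Interest = €241,392.00, so EBIT − I = €1,868,024.40.
Degree of total leverage = total CM / (EBIT − interest) = €8,086,316.40 / €1,868,024.40 = 4.3288.

4.33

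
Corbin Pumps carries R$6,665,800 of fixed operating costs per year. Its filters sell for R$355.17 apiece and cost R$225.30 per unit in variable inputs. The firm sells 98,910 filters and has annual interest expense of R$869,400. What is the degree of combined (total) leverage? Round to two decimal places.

Contribution at this volume is 98,910 × R$129.87 = R$12,845,441.70.
Operating income = contribution − fixed costs = R$12,845,441.70 − R$6,665,800 = R$6,179,641.70. Interest = R$869,400.00, so EBIT − I = R$5,310,241.70.
DCL = contribution ÷ (EBIT − I) = R$12,845,441.70 ÷ R$5,310,241.70 = 2.4190.

2.42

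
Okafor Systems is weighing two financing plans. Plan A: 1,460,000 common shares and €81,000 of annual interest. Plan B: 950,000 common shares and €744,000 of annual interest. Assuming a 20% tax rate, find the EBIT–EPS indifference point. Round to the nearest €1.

At indifference, (EBIT − 81,000)(1 − t)/1,460,000 = (EBIT − 744,000)(1 − t)/950,000.
The (1 − t) factor cancels: (EBIT − 81,000) × 950,000 = (EBIT − 744,000) × 1,460,000.
Solving, EBIT = (744,000·1,460,000 − 81,000·950,000) / (1,460,000 − 950,000) = 1,009,290,000,000 / 510,000 = 1,979,000.00.

€1,979,000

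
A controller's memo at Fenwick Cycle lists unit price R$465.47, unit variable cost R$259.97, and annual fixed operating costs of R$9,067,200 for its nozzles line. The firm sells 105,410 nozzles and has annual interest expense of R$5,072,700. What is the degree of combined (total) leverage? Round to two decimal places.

2.88

Total contribution margin = 105,410 × R$205.50 = R$21,661,755.00.
Operating income = contribution − fixed costs = R$21,661,755.00 − R$9,067,200 = R$12,594,555.00. Interest = R$5,072,700.00.
DOL = R$21,661,755.00 ÷ R$12,594,555.00 = 1.7199; DFL = R$12,594,555.00 ÷ R$7,521,855.00 = 1.6744.
Combined leverage = 1.7199 × 1.6744 = 2.8798.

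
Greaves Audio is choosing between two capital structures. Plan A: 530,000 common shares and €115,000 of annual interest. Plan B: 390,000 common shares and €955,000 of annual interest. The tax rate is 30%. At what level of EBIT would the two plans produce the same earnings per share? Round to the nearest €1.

€3,295,000

Set EPS_A = EPS_B: (EBIT − €115,000)(1 − 0.30) ÷ 530,000 = (EBIT − €955,000)(1 − 0.30) ÷ 390,000.
The (1 − t) factor cancels: (EBIT − 115,000) × 390,000 = (EBIT − 955,000) × 530,000.
Solving, EBIT = (955,000·530,000 − 115,000·390,000) / (530,000 − 390,000) = 461,300,000,000 / 140,000 = 3,295,000.00.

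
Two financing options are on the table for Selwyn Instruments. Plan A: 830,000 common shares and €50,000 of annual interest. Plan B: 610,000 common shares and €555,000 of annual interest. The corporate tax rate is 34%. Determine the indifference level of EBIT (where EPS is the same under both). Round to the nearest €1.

At indifference, (EBIT − 50,000)(1 − t)/830,000 = (EBIT − 555,000)(1 − t)/610,000.
The (1 − t) factor cancels: (EBIT − 50,000) × 610,000 = (EBIT − 555,000) × 830,000.
EBIT × (830,000 − 610,000) = 555,000 × 830,000 − 50,000 × 610,000 = 430,150,000,000, so EBIT = 430,150,000,000 ÷ 220,000 = 1,955,227.27.

€1,955,227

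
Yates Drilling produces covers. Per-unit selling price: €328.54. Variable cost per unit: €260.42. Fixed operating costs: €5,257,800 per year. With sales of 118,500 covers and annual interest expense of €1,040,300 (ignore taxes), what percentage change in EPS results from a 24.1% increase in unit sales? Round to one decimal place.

+109.7%

Total contribution margin = 118,500 × €68.12 = €8,072,220.00.
Operating income = contribution − fixed costs = €8,072,220.00 − €5,257,800 = €2,814,420.00.
After interest of €1,040,300.00, pre-tax earnings = €1,774,120.00.
Degree of combined leverage = contribution ÷ (EBIT − I) = €8,072,220.00 ÷ €1,774,120.00 = 4.5500.
EPS therefore changes by 4.5500 × (+24.1%) = +109.7%.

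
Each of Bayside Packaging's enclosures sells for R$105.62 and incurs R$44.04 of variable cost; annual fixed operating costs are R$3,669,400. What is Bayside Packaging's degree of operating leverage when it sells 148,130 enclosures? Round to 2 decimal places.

1.67

At 148,130 units, contribution = 148,130 × R$61.58 = R$9,121,845.40.
EBIT = R$9,121,845.40 − R$3,669,400 = R$5,452,445.40.
DOL = contribution ÷ EBIT = R$9,121,845.40 ÷ R$5,452,445.40 = 1.6730.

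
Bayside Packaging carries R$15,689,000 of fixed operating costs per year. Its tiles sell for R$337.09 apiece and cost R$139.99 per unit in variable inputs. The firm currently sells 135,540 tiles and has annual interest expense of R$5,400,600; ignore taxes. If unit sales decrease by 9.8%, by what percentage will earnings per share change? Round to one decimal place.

-46.5%

Contribution at this volume is 135,540 × R$197.10 = R$26,714,934.00.
EBIT = R$26,714,934.00 − R$15,689,000 = R$11,025,934.00.
Interest = R$5,400,600.00, so EBIT − I = R$5,625,334.00.
DCL = total CM / (EBIT − I) = R$26,714,934.00 / R$5,625,334.00 = 4.7490.
EPS therefore changes by 4.7490 × (-9.8%) = -46.5%.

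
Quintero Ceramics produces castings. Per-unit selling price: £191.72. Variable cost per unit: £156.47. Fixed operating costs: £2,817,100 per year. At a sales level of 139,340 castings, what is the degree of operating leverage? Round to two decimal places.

At 139,340 units, contribution = 139,340 × £35.25 = £4,911,735.00.
Subtracting fixed costs: EBIT = £4,911,735.00 − £2,817,100 = £2,094,635.00.
So DOL = total CM / EBIT = £4,911,735.00 / £2,094,635.00 = 2.3449.

2.34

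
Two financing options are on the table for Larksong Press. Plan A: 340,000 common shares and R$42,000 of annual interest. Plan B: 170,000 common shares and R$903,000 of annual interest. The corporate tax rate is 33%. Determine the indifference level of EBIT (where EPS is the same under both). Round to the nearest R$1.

At indifference, (EBIT − 42,000)(1 − t)/340,000 = (EBIT − 903,000)(1 − t)/170,000.
The (1 − t) factor cancels: (EBIT − 42,000) × 170,000 = (EBIT − 903,000) × 340,000.
EBIT × (340,000 − 170,000) = 903,000 × 340,000 − 42,000 × 170,000 = 299,880,000,000, so EBIT = 299,880,000,000 ÷ 170,000 = 1,764,000.00.

R$1,764,000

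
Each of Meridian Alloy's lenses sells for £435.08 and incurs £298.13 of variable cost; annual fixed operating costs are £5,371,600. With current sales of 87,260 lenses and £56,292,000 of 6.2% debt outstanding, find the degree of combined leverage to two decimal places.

Contribution at this volume is 87,260 × £136.95 = £11,950,257.00.
Operating income = contribution − fixed costs = £11,950,257.00 − £5,371,600 = £6,578,657.00. Interest = £3,490,104.00, so EBIT − I = £3,088,553.00.
DCL = contribution ÷ (EBIT − I) = £11,950,257.00 ÷ £3,088,553.00 = 3.8692.

3.87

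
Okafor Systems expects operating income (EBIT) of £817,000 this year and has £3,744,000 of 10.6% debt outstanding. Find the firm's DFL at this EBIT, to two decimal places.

Annual interest charges come to £396,864.00.
Degree of financial leverage = EBIT / (EBIT − interest) = £817,000 / £420,136.00 = 1.9446.

1.94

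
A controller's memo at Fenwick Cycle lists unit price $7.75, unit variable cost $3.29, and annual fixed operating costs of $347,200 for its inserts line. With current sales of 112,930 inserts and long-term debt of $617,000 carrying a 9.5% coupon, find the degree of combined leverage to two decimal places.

5.15

Total contribution margin = 112,930 × $4.46 = $503,667.80.
Subtracting fixed costs: EBIT = $503,667.80 − $347,200 = $156,467.80. Interest = $58,615.00, so EBIT − I = $97,852.80.
Degree of total leverage = total CM / (EBIT − interest) = $503,667.80 / $97,852.80 = 5.1472.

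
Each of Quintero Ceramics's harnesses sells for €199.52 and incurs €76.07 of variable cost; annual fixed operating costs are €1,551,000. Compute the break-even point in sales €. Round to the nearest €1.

CM per unit = €199.52 − €76.07 = €123.45; CM ratio = €123.45 / €199.52 = 0.6187.
Break-even sales = FC ÷ CM ratio = €1,551,000 × €199.52 / €123.45 = €2,506,728.

€2,506,728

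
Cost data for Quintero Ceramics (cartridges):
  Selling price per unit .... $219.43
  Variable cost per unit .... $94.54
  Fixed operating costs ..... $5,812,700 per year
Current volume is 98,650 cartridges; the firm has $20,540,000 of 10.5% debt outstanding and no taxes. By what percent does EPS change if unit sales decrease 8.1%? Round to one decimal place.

Contribution at this volume is 98,650 × $124.89 = $12,320,398.50.
EBIT = $12,320,398.50 − $5,812,700 = $6,507,698.50.
After interest of $2,156,700.00, pre-tax earnings = $4,350,998.50.
DCL = total CM / (EBIT − I) = $12,320,398.50 / $4,350,998.50 = 2.8316.
EPS therefore changes by 2.8316 × (-8.1%) = -22.9%.

-22.9%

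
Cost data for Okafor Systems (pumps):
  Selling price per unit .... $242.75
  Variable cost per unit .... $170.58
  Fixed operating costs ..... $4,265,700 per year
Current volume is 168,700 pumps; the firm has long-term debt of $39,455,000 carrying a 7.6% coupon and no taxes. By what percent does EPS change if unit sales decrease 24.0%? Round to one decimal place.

Total contribution margin = 168,700 × $72.17 = $12,175,079.00.
EBIT = $12,175,079.00 − $4,265,700 = $7,909,379.00.
Interest = $2,998,580.00, so EBIT − I = $4,910,799.00.
Degree of combined leverage = contribution ÷ (EBIT − I) = $12,175,079.00 ÷ $4,910,799.00 = 2.4792.
%ΔEPS = DCL × %ΔSales = 2.4792 × -24.0% = -59.5%.

-59.5%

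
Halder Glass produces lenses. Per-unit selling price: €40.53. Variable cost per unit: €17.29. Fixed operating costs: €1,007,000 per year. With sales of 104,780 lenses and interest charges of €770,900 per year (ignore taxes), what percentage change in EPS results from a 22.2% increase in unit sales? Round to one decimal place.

+82.3%

Contribution at this volume is 104,780 × €23.24 = €2,435,087.20.
Subtracting fixed costs: EBIT = €2,435,087.20 − €1,007,000 = €1,428,087.20.
After interest of €770,900.00, pre-tax earnings = €657,187.20.
Degree of combined leverage = contribution ÷ (EBIT − I) = €2,435,087.20 ÷ €657,187.20 = 3.7053.
EPS therefore changes by 3.7053 × (+22.2%) = +82.3%.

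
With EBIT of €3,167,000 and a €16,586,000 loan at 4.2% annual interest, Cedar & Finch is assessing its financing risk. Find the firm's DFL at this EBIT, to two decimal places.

1.28

Annual interest charges come to €696,612.00.
Degree of financial leverage = EBIT / (EBIT − interest) = €3,167,000 / €2,470,388.00 = 1.2820.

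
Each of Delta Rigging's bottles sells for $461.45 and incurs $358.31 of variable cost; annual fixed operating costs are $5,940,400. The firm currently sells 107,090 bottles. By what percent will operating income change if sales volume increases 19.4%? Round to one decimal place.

+42.0%

At 107,090 units, contribution = 107,090 × $103.14 = $11,045,262.60.
Subtracting fixed costs: EBIT = $11,045,262.60 − $5,940,400 = $5,104,862.60.
Degree of operating leverage = $11,045,262.60 / $5,104,862.60 = 2.1637.
So EBIT moves 2.1637 × (+19.4%) = +42.0%.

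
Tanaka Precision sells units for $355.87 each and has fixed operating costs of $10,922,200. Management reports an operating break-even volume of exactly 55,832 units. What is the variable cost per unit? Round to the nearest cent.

Contribution per unit must be FC / Q = $10,922,200 / 55,832 = $195.6262.
Hence VC = price − CM = $355.87 − $195.6262 = $160.24.

$160.24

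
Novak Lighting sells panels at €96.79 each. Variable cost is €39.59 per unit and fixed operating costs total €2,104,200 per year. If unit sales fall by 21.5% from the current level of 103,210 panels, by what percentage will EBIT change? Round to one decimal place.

-33.4%

Total contribution margin = 103,210 × €57.20 = €5,903,612.00.
EBIT = €5,903,612.00 − €2,104,200 = €3,799,412.00.
So DOL = total CM / EBIT = €5,903,612.00 / €3,799,412.00 = 1.5538.
So EBIT moves 1.5538 × (-21.5%) = -33.4%.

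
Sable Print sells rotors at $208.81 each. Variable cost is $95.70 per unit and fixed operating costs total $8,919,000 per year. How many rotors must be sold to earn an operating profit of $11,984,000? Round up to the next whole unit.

Unit CM = price − variable cost = $208.81 − $95.70 = $113.11.
Units = (FC + target) / CM = ($8,919,000 + $11,984,000) / $113.11 = 184,802.40, so 184,803 rotors.

184,803 rotors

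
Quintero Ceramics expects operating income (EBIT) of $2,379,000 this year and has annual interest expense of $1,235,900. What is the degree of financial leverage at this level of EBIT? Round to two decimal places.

Annual interest charges come to $1,235,900.00.
Degree of financial leverage = EBIT / (EBIT − interest) = $2,379,000 / $1,143,100.00 = 2.0812.

2.08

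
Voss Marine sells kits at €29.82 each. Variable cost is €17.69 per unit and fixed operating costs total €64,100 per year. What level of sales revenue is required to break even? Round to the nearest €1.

€157,581

Contribution margin per unit = €29.82 − €17.69 = €12.13, a CM ratio of €12.13 ÷ €29.82 = 0.4068.
Break-even sales = FC ÷ CM ratio = €64,100 × €29.82 / €12.13 = €157,581.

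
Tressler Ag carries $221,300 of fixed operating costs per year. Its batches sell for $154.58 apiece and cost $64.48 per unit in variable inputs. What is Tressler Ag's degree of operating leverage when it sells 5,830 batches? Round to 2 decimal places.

Contribution at this volume is 5,830 × $90.10 = $525,283.00.
Subtracting fixed costs: EBIT = $525,283.00 − $221,300 = $303,983.00.
DOL = contribution ÷ EBIT = $525,283.00 ÷ $303,983.00 = 1.7280.

1.73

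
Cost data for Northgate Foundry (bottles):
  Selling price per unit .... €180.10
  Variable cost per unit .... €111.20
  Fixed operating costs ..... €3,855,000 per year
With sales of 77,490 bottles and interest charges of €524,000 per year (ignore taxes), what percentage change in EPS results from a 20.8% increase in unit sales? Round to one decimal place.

+115.7%

At 77,490 units, contribution = 77,490 × €68.90 = €5,339,061.00.
EBIT = €5,339,061.00 − €3,855,000 = €1,484,061.00.
After interest of €524,000.00, pre-tax earnings = €960,061.00.
DCL = total CM / (EBIT − I) = €5,339,061.00 / €960,061.00 = 5.5612.
%ΔEPS = DCL × %ΔSales = 5.5612 × +20.8% = +115.7%.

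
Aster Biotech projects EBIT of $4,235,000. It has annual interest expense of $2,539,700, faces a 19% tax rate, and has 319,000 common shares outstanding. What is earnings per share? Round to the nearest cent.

$4.30

Interest = $2,539,700.00, so EBT = $4,235,000 − $2,539,700.00 = $1,695,300.00.
Net income = $1,695,300.00 × (1 − 0.19) = $1,373,193.00.
Per share: $1,373,193.00 / 319,000 shares = $4.30.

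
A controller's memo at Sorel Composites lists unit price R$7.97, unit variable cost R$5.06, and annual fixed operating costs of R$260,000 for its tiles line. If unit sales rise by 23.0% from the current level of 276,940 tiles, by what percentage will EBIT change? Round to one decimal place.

+34.0%

Total contribution margin = 276,940 × R$2.91 = R$805,895.40.
Operating income = contribution − fixed costs = R$805,895.40 − R$260,000 = R$545,895.40.
Degree of operating leverage = R$805,895.40 / R$545,895.40 = 1.4763.
So EBIT moves 1.4763 × (+23.0%) = +34.0%.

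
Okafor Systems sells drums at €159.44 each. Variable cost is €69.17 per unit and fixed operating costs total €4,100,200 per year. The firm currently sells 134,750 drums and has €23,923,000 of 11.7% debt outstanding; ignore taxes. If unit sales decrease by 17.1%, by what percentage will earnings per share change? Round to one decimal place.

Total contribution margin = 134,750 × €90.27 = €12,163,882.50.
EBIT = €12,163,882.50 − €4,100,200 = €8,063,682.50.
After interest of €2,798,991.00, pre-tax earnings = €5,264,691.50.
Degree of combined leverage = contribution ÷ (EBIT − I) = €12,163,882.50 ÷ €5,264,691.50 = 2.3105.
EPS therefore changes by 2.3105 × (-17.1%) = -39.5%.

-39.5%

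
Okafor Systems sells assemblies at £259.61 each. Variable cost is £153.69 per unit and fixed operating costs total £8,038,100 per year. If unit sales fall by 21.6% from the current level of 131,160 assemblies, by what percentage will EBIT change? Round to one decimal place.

-51.3%

Contribution at this volume is 131,160 × £105.92 = £13,892,467.20.
Subtracting fixed costs: EBIT = £13,892,467.20 − £8,038,100 = £5,854,367.20.
Degree of operating leverage = £13,892,467.20 / £5,854,367.20 = 2.3730.
Operating income changes by 2.3730 × -21.6% = -51.3%.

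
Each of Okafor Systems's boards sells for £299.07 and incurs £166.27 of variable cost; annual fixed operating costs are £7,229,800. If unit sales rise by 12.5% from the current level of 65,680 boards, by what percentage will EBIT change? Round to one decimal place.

+73.1%

At 65,680 units, contribution = 65,680 × £132.80 = £8,722,304.00.
Operating income = contribution − fixed costs = £8,722,304.00 − £7,229,800 = £1,492,504.00.
Degree of operating leverage = £8,722,304.00 / £1,492,504.00 = 5.8441.
So EBIT moves 5.8441 × (+12.5%) = +73.1%.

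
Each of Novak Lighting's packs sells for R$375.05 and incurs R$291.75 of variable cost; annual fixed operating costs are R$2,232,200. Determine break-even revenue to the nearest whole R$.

R$10,050,259

CM per unit = R$375.05 − R$291.75 = R$83.30; CM ratio = R$83.30 / R$375.05 = 0.2221.
Break-even sales = FC ÷ CM ratio = R$2,232,200 × R$375.05 / R$83.30 = R$10,050,259.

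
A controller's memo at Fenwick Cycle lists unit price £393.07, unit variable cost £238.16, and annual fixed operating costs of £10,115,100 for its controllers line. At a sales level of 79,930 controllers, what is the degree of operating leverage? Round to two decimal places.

5.46

Total contribution margin = 79,930 × £154.91 = £12,381,956.30.
Subtracting fixed costs: EBIT = £12,381,956.30 − £10,115,100 = £2,266,856.30.
Degree of operating leverage = £12,381,956.30 / £2,266,856.30 = 5.4622.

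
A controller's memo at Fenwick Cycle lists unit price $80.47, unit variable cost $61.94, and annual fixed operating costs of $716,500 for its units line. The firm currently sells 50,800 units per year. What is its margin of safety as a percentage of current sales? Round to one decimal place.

Contribution margin per unit = $80.47 − $61.94 = $18.53. Break-even units = $716,500 ÷ $18.53 = 38,667.03; break-even revenue = 38,667.03 × $80.47 = $3,111,535.62.
Actual sales revenue = 50,800 × $80.47 = $4,087,876.00.
Margin of safety = ($4,087,876.00 − $3,111,535.62) ÷ $4,087,876.00 = 23.9%.

23.9%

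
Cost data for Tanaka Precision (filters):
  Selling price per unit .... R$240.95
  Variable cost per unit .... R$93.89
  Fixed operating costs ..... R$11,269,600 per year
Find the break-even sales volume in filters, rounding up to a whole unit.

76,633 filters

Unit CM = price − variable cost = R$240.95 − R$93.89 = R$147.06.
Units to break even: R$11,269,600 ÷ R$147.06 = 76,632.67, rounded up to 76,633.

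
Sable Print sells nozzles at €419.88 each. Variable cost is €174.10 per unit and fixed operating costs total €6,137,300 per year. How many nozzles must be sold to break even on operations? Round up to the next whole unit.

Unit CM = price − variable cost = €419.88 − €174.10 = €245.78.
Break-even Q = €6,137,300 / €245.78 = 24,970.71 → 24,971 nozzles.

24,971 nozzles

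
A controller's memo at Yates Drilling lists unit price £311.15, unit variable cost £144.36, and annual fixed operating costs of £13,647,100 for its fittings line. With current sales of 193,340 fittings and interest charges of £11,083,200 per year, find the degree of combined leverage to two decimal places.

4.29

Contribution at this volume is 193,340 × £166.79 = £32,247,178.60.
EBIT = £32,247,178.60 − £13,647,100 = £18,600,078.60. Interest = £11,083,200.00, so EBIT − I = £7,516,878.60.
Degree of total leverage = total CM / (EBIT − interest) = £32,247,178.60 / £7,516,878.60 = 4.2900.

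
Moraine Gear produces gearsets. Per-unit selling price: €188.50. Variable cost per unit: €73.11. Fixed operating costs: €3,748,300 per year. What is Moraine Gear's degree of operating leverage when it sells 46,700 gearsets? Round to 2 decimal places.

At 46,700 units, contribution = 46,700 × €115.39 = €5,388,713.00.
Subtracting fixed costs: EBIT = €5,388,713.00 − €3,748,300 = €1,640,413.00.
So DOL = total CM / EBIT = €5,388,713.00 / €1,640,413.00 = 3.2850.

3.28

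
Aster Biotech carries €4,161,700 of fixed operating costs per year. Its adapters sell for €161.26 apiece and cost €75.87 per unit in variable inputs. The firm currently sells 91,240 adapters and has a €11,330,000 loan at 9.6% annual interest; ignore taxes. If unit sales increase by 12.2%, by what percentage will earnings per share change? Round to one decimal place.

At 91,240 units, contribution = 91,240 × €85.39 = €7,790,983.60.
Subtracting fixed costs: EBIT = €7,790,983.60 − €4,161,700 = €3,629,283.60.
Interest = €1,087,680.00, so EBIT − I = €2,541,603.60.
Degree of combined leverage = contribution ÷ (EBIT − I) = €7,790,983.60 ÷ €2,541,603.60 = 3.0654.
%ΔEPS = DCL × %ΔSales = 3.0654 × +12.2% = +37.4%.

+37.4%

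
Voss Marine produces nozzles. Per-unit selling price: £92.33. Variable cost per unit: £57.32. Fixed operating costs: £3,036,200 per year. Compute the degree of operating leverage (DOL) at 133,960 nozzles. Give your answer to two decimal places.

2.84

Contribution at this volume is 133,960 × £35.01 = £4,689,939.60.
Subtracting fixed costs: EBIT = £4,689,939.60 − £3,036,200 = £1,653,739.60.
DOL = contribution ÷ EBIT = £4,689,939.60 ÷ £1,653,739.60 = 2.8360.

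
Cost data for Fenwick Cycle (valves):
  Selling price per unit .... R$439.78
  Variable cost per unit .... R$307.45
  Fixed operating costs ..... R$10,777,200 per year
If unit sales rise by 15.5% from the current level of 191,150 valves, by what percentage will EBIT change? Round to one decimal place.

+27.0%

Total contribution margin = 191,150 × R$132.33 = R$25,294,879.50.
EBIT = R$25,294,879.50 − R$10,777,200 = R$14,517,679.50.
Degree of operating leverage = R$25,294,879.50 / R$14,517,679.50 = 1.7424.
%ΔEBIT = DOL × %ΔSales = 1.7424 × +15.5% = +27.0%.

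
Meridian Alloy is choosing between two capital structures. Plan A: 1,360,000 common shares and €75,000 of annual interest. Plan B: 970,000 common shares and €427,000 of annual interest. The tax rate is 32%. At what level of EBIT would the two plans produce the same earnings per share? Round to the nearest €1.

€1,302,487

Set EPS_A = EPS_B: (EBIT − €75,000)(1 − 0.32) ÷ 1,360,000 = (EBIT − €427,000)(1 − 0.32) ÷ 970,000.
Cancelling (1 − t) and cross-multiplying: 970,000·(EBIT − 75,000) = 1,360,000·(EBIT − 427,000).
Solving, EBIT = (427,000·1,360,000 − 75,000·970,000) / (1,360,000 − 970,000) = 507,970,000,000 / 390,000 = 1,302,487.18.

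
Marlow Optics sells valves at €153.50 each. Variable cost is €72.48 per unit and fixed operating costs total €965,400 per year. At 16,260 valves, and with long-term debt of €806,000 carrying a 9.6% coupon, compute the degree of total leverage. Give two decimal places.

4.80

At 16,260 units, contribution = 16,260 × €81.02 = €1,317,385.20.
Subtracting fixed costs: EBIT = €1,317,385.20 − €965,400 = €351,985.20. Interest = €77,376.00, so EBIT − I = €274,609.20.
Degree of total leverage = total CM / (EBIT − interest) = €1,317,385.20 / €274,609.20 = 4.7973.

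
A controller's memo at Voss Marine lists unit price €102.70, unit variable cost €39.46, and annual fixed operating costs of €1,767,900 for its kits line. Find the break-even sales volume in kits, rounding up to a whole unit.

27,956 kits

Contribution margin per unit = €102.70 − €39.46 = €63.24.
Break-even Q = €1,767,900 / €63.24 = 27,955.41 → 27,956 kits.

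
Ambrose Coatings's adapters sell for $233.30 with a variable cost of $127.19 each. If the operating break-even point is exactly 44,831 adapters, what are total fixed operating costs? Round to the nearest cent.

Each unit contributes $233.30 − $127.19 = $106.11.
Fixed costs = break-even units × CM = 44,831 × $106.11 = $4,757,017.41.

$4,757,017.41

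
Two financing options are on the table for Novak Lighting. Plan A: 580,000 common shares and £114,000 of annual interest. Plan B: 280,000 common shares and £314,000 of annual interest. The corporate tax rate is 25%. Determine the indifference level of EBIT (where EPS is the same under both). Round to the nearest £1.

£500,667

Set EPS_A = EPS_B: (EBIT − £114,000)(1 − 0.25) ÷ 580,000 = (EBIT − £314,000)(1 − 0.25) ÷ 280,000.
The (1 − t) factor cancels: (EBIT − 114,000) × 280,000 = (EBIT − 314,000) × 580,000.
EBIT × (580,000 − 280,000) = 314,000 × 580,000 − 114,000 × 280,000 = 150,200,000,000, so EBIT = 150,200,000,000 ÷ 300,000 = 500,666.67.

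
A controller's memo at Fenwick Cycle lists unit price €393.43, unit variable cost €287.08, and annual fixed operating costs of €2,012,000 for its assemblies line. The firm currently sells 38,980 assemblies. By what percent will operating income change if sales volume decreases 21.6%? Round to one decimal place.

-42.0%

Contribution at this volume is 38,980 × €106.35 = €4,145,523.00.
Subtracting fixed costs: EBIT = €4,145,523.00 − €2,012,000 = €2,133,523.00.
So DOL = total CM / EBIT = €4,145,523.00 / €2,133,523.00 = 1.9430.
%ΔEBIT = DOL × %ΔSales = 1.9430 × -21.6% = -42.0%.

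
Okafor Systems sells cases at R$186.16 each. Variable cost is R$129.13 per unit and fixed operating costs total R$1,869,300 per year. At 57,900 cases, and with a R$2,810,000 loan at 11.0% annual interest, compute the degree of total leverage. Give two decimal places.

2.94

Total contribution margin = 57,900 × R$57.03 = R$3,302,037.00.
Subtracting fixed costs: EBIT = R$3,302,037.00 − R$1,869,300 = R$1,432,737.00. Interest = R$309,100.00, so EBIT − I = R$1,123,637.00.
Degree of total leverage = total CM / (EBIT − interest) = R$3,302,037.00 / R$1,123,637.00 = 2.9387.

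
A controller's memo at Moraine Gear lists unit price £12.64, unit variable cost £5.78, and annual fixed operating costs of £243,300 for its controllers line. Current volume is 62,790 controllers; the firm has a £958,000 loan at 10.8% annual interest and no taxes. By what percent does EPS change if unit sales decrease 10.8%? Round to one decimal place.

At 62,790 units, contribution = 62,790 × £6.86 = £430,739.40.
EBIT = £430,739.40 − £243,300 = £187,439.40.
After interest of £103,464.00, pre-tax earnings = £83,975.40.
Degree of combined leverage = contribution ÷ (EBIT − I) = £430,739.40 ÷ £83,975.40 = 5.1294.
EPS therefore changes by 5.1294 × (-10.8%) = -55.4%.

-55.4%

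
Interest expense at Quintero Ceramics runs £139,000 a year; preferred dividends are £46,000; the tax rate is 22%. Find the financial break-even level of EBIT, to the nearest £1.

Grossing the preferred dividend up to pre-tax terms: £46,000 / (1 − 0.22) = £58,974.36.
Financial break-even EBIT = interest + D_p ÷ (1 − t) = £139,000 + £58,974.36 = £197,974.36.

£197,974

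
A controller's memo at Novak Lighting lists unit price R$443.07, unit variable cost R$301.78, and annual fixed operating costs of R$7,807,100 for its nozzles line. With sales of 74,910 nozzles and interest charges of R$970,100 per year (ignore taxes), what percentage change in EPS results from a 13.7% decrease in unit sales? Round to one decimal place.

-80.3%

Total contribution margin = 74,910 × R$141.29 = R$10,584,033.90.
Subtracting fixed costs: EBIT = R$10,584,033.90 − R$7,807,100 = R$2,776,933.90.
Interest = R$970,100.00, so EBIT − I = R$1,806,833.90.
Degree of combined leverage = contribution ÷ (EBIT − I) = R$10,584,033.90 ÷ R$1,806,833.90 = 5.8578.
%ΔEPS = DCL × %ΔSales = 5.8578 × -13.7% = -80.3%.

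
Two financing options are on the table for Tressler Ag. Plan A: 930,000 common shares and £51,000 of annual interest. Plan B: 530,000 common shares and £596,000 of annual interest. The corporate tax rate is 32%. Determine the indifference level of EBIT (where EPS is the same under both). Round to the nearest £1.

At indifference, (EBIT − 51,000)(1 − t)/930,000 = (EBIT − 596,000)(1 − t)/530,000.
The (1 − t) factor cancels: (EBIT − 51,000) × 530,000 = (EBIT − 596,000) × 930,000.
EBIT × (930,000 − 530,000) = 596,000 × 930,000 − 51,000 × 530,000 = 527,250,000,000, so EBIT = 527,250,000,000 ÷ 400,000 = 1,318,125.00.

£1,318,125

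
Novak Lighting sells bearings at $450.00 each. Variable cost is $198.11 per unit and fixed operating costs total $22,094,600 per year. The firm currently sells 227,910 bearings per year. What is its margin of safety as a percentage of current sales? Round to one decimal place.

61.5%

Each unit contributes $450.00 − $198.11 = $251.89. Break-even units = $22,094,600 ÷ $251.89 = 87,715.27; break-even revenue = 87,715.27 × $450.00 = $39,471,872.64.
Actual sales revenue = 227,910 × $450.00 = $102,559,500.00.
Margin of safety = ($102,559,500.00 − $39,471,872.64) ÷ $102,559,500.00 = 61.5%.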